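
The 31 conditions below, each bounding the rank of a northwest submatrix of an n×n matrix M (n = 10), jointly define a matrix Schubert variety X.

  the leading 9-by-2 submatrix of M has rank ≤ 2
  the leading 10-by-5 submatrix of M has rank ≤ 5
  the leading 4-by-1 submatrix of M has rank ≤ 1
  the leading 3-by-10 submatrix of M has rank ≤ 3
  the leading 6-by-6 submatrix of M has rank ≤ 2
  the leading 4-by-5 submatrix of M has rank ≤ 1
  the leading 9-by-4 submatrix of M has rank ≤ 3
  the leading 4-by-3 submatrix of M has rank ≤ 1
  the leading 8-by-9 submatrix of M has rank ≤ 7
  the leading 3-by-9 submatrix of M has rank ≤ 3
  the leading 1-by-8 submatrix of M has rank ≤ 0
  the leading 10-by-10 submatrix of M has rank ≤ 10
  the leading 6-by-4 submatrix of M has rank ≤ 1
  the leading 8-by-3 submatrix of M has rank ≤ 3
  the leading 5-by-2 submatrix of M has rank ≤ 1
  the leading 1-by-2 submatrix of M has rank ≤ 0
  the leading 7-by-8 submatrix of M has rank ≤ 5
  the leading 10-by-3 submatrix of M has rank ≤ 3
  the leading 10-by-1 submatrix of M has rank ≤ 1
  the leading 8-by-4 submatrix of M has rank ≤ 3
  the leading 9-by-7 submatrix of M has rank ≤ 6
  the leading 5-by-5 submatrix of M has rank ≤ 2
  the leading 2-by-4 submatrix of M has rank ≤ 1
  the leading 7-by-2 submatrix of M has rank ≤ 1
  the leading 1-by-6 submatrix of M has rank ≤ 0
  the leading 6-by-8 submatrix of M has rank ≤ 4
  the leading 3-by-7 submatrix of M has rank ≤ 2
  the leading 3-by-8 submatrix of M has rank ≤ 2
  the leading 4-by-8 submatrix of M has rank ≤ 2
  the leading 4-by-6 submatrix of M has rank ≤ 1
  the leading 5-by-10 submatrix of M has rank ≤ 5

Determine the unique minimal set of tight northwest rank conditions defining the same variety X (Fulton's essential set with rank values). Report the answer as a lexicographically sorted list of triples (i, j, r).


Reconstructing r_w from the 31 given conditions:

  row 1: 0, 0, 0, 0, 0, 0, 0, 0, 1, 1
  row 2: 1, 1, 1, 1, 1, 1, 1, 1, 2, 2
  row 3: 1, 1, 1, 1, 1, 1, 2, 2, 3, 3
  row 4: 1, 1, 1, 1, 1, 1, 2, 2, 3, 4
  row 5: 1, 1, 1, 1, 2, 2, 3, 3, 4, 5
  row 6: 1, 1, 1, 1, 2, 2, 3, 4, 5, 6
  row 7: 1, 1, 2, 2, 3, 3, 4, 5, 6, 7
  row 8: 1, 2, 3, 3, 4, 4, 5, 6, 7, 8
  row 9: 1, 2, 3, 3, 4, 5, 6, 7, 8, 9
  row 10: 1, 2, 3, 4, 5, 6, 7, 8, 9, 10

second differences of R give the permutation w = (9, 1, 7, 10, 5, 8, 3, 2, 6, 4).

7 SE-corners of the 28-cell Rothe diagram give Ess(w):

[(1, 8, 0), (4, 6, 1), (4, 8, 2), (6, 4, 1), (6, 6, 2), (7, 2, 1), (9, 4, 3)]


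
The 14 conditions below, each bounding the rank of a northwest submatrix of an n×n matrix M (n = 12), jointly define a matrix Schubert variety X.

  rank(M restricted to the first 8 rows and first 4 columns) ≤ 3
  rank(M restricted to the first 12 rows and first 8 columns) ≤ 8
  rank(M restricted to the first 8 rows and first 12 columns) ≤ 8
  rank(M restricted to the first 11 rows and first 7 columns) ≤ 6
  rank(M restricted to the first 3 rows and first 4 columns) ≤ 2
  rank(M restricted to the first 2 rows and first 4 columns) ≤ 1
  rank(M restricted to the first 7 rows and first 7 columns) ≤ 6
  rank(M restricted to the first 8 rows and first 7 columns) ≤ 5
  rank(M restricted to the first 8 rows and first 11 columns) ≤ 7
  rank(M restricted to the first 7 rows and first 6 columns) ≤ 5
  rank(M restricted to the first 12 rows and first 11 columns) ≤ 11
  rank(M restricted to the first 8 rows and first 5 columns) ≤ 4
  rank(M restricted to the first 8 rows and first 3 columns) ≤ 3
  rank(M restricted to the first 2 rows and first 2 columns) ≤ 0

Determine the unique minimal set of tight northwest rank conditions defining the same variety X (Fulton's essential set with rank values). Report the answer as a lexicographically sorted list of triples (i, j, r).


Computing R[i][j] = min implied NW-rank bound (n=12, 14 conditions):

  i=1: 0 0 1 1 1 1 1 1 1 1 1 1
  i=2: 0 0 1 1 2 2 2 2 2 2 2 2
  i=3: 1 1 2 2 3 3 3 3 3 3 3 3
  i=4: 1 2 3 3 4 4 4 4 4 4 4 4
  i=5: 1 2 3 3 4 5 5 5 5 5 5 5
  i=6: 1 2 3 3 4 5 5 6 6 6 6 6
  i=7: 1 2 3 3 4 5 5 6 7 7 7 7
  i=8: 1 2 3 3 4 5 5 6 7 7 7 8
  i=9: 1 2 3 4 5 6 6 7 8 8 8 9
  i=10: 1 2 3 4 5 6 6 7 8 9 9 10
  i=11: 1 2 3 4 5 6 6 7 8 9 10 11
  i=12: 1 2 3 4 5 6 7 8 9 10 11 12

hence w(1..12) = (3, 5, 1, 2, 6, 8, 9, 12, 4, 10, 11, 7).

ℓ(w)=16; the 6 essential cells (i,j,r):

[(2, 2, 0), (2, 4, 1), (8, 4, 3), (8, 7, 5), (8, 11, 7), (11, 7, 6)]


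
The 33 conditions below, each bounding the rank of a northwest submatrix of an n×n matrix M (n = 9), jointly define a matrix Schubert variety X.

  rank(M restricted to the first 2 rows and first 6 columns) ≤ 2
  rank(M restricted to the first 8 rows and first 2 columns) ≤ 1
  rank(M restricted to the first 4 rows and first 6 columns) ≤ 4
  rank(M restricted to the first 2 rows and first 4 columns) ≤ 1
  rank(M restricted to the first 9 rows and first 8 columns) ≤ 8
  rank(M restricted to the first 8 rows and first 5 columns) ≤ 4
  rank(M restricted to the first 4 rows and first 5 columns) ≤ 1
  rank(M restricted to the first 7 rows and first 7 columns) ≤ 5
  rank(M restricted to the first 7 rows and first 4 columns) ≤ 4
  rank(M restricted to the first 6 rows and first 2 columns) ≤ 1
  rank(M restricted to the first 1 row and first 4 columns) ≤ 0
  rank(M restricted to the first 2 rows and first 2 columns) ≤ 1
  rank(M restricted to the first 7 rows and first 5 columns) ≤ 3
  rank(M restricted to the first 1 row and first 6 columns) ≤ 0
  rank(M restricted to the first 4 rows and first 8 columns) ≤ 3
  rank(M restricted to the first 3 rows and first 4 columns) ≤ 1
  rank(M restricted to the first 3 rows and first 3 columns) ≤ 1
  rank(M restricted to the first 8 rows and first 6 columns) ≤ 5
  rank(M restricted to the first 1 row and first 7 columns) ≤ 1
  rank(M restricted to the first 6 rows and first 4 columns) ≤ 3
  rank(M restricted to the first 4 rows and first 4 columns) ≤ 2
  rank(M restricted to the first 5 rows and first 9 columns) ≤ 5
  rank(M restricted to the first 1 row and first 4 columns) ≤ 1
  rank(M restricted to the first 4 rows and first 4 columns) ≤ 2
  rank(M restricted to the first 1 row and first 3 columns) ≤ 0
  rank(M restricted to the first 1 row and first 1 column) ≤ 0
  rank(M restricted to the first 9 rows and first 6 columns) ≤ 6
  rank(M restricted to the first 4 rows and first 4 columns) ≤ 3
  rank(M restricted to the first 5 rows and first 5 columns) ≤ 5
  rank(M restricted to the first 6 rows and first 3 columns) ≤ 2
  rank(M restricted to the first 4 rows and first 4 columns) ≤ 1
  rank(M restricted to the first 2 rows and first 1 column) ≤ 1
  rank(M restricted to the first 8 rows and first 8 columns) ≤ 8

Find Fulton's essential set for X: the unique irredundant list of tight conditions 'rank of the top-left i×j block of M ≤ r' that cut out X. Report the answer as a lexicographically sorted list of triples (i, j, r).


Rank table r_w(9×9) implied by the 33 constraints:

  row 1: 0, 0, 0, 0, 0, 0, 1, 1, 1
  row 2: 1, 1, 1, 1, 1, 1, 2, 2, 2
  row 3: 1, 1, 1, 1, 1, 2, 3, 3, 3
  row 4: 1, 1, 1, 1, 1, 2, 3, 3, 4
  row 5: 1, 1, 2, 2, 2, 3, 4, 4, 5
  row 6: 1, 1, 2, 3, 3, 4, 5, 5, 6
  row 7: 1, 1, 2, 3, 3, 4, 5, 6, 7
  row 8: 1, 1, 2, 3, 4, 5, 6, 7, 8
  row 9: 1, 2, 3, 4, 5, 6, 7, 8, 9

second differences of R give the permutation w = (7, 1, 6, 9, 3, 4, 8, 5, 2).

ℓ(w)=20; the 5 essential cells (i,j,r):

[(1, 6, 0), (4, 5, 1), (4, 8, 3), (7, 5, 3), (8, 2, 1)]


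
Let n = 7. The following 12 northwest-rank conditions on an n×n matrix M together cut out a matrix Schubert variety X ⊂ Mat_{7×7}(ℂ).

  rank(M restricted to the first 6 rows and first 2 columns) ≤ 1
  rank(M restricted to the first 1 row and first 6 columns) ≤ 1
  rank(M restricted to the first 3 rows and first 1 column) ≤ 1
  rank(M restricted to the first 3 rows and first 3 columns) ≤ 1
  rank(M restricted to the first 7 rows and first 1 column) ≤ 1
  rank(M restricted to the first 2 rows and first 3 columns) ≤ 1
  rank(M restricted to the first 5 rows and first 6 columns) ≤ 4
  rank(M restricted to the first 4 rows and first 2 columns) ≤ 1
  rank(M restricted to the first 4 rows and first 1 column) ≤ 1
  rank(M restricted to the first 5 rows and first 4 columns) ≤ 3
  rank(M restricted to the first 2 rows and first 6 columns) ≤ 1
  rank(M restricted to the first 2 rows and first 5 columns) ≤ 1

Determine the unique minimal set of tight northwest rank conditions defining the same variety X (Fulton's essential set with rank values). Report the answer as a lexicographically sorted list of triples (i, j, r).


The tightest implied rank at each (i,j), from the 12 conditions:

  R[1]: 1 1 1 1 1 1 1
  R[2]: 1 1 1 1 1 1 2
  R[3]: 1 1 1 2 2 2 3
  R[4]: 1 1 2 3 3 3 4
  R[5]: 1 1 2 3 4 4 5
  R[6]: 1 1 2 3 4 5 6
  R[7]: 1 2 3 4 5 6 7

hence w(1..7) = (1, 7, 4, 3, 5, 6, 2).

3 SE-corners of the 10-cell Rothe diagram give Ess(w):

[(2, 6, 1), (3, 3, 1), (6, 2, 1)]


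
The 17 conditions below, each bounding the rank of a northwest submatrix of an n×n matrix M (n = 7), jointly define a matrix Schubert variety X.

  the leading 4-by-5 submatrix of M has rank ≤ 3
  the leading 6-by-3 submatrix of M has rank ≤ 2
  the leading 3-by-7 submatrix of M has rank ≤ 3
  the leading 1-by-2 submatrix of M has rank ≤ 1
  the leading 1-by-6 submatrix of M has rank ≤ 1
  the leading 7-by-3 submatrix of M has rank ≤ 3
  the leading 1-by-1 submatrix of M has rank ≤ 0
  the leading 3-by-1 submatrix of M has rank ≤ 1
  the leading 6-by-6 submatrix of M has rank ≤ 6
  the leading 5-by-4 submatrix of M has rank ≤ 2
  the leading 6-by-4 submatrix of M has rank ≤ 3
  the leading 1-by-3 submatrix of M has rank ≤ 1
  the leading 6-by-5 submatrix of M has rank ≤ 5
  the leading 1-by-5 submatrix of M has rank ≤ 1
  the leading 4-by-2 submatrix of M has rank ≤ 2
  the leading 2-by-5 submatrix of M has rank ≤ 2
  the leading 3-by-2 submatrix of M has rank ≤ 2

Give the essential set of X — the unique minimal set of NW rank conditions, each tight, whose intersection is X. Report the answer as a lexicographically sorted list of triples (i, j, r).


Propagating the 17 rank bounds to every northwest block:

  0  1  1  1  1  1  1
  1  2  2  2  2  2  2
  1  2  2  2  3  3  3
  1  2  2  2  3  4  4
  1  2  2  2  3  4  5
  1  2  2  3  4  5  6
  1  2  3  4  5  6  7

second differences of R give the permutation w = (2, 1, 5, 6, 7, 4, 3).

Fulton essential set (3 of the 8 Rothe cells):

[(1, 1, 0), (5, 4, 2), (6, 3, 2)]


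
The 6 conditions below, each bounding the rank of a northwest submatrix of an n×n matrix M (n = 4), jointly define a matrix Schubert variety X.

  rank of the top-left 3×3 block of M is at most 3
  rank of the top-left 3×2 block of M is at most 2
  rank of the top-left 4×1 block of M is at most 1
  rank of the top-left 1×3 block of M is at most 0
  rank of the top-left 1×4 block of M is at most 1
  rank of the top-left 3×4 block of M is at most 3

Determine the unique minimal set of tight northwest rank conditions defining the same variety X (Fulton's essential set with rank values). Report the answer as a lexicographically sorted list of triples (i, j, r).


Rank table r_w(4×4) implied by the 6 constraints:

  R[1]: 0 | 0 | 0 | 1
  R[2]: 1 | 1 | 1 | 2
  R[3]: 1 | 2 | 2 | 3
  R[4]: 1 | 2 | 3 | 4

hence w(1..4) = (4, 1, 2, 3).

Fulton essential set (1 of the 3 Rothe cells):

[(1, 3, 0)]


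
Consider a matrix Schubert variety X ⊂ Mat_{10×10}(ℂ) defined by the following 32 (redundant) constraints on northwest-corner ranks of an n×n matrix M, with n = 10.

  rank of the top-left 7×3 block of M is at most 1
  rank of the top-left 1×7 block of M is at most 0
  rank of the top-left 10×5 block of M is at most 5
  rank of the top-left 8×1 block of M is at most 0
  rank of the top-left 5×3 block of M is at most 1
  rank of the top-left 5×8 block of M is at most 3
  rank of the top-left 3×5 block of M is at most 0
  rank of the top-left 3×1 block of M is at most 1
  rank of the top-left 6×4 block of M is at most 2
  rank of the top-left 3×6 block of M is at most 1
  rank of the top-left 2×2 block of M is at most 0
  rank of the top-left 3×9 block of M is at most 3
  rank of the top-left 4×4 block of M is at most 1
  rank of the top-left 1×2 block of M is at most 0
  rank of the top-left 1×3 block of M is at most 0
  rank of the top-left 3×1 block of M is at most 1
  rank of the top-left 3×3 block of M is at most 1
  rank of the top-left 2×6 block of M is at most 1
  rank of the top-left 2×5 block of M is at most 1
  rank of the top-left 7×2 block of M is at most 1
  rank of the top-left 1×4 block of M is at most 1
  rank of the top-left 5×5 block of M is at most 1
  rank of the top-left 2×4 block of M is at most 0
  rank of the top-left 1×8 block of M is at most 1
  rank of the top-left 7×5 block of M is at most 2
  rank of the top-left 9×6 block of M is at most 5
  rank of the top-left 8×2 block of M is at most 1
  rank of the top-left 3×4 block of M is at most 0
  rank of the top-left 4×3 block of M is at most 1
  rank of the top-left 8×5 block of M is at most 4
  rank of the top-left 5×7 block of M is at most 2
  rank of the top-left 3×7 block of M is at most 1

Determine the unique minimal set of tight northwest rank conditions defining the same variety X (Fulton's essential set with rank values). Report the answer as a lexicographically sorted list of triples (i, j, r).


Reconstructing r_w from the 32 given conditions:

  0, 0, 0, 0, 0, 0, 0, 1, 1, 1
  0, 0, 0, 0, 0, 1, 1, 2, 2, 2
  0, 0, 0, 0, 0, 1, 1, 2, 3, 3
  0, 1, 1, 1, 1, 2, 2, 3, 4, 4
  0, 1, 1, 1, 1, 2, 2, 3, 4, 5
  0, 1, 1, 2, 2, 3, 3, 4, 5, 6
  0, 1, 1, 2, 2, 3, 4, 5, 6, 7
  0, 1, 2, 3, 3, 4, 5, 6, 7, 8
  1, 2, 3, 4, 4, 5, 6, 7, 8, 9
  1, 2, 3, 4, 5, 6, 7, 8, 9, 10

second differences of R give the permutation w = (8, 6, 9, 2, 10, 4, 7, 3, 1, 5).

D(w) has 30 cells with 8 SE-corners; essential set:

[(1, 7, 0), (3, 5, 0), (3, 7, 1), (5, 5, 1), (5, 7, 2), (7, 3, 1), (7, 5, 2), (8, 1, 0)]


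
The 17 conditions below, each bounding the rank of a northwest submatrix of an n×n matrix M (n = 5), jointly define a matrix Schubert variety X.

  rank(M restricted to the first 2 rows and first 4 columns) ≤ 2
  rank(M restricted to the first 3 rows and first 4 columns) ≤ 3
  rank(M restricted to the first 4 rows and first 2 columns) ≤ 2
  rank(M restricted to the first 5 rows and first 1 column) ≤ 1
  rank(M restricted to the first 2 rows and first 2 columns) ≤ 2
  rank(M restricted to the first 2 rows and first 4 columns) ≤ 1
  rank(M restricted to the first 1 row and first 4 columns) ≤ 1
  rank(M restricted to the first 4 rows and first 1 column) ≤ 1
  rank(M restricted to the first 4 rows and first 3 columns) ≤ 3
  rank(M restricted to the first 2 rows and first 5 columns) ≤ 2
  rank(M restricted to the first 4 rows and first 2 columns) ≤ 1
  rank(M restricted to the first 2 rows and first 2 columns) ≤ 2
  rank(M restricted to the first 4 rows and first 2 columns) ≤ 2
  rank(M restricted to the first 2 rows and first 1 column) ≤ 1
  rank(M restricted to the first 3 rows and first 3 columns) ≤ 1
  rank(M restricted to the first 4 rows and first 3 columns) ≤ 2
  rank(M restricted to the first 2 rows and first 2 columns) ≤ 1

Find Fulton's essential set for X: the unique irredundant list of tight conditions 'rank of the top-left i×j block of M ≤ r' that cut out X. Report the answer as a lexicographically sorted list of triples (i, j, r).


Recovering R(i,j) via the rank-extension bound from the 17 conditions:

  1 1 1 1 1
  1 1 1 1 2
  1 1 1 2 3
  1 1 2 3 4
  1 2 3 4 5

hence w(1..5) = (1, 5, 4, 3, 2).

Fulton essential set (3 of the 6 Rothe cells):

[(2, 4, 1), (3, 3, 1), (4, 2, 1)]


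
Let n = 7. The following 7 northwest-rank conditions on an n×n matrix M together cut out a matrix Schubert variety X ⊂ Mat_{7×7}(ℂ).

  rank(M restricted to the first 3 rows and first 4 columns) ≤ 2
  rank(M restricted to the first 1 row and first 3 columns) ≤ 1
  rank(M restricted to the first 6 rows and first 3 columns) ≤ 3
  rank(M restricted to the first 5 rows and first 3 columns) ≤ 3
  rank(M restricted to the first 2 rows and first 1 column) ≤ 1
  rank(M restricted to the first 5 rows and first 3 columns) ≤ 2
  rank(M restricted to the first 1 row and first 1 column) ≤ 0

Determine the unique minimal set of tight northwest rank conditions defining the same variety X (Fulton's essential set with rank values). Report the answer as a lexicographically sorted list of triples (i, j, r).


Rank table r_w(7×7) implied by the 7 constraints:

  R[1]: 0  1  1  1  1  1  1
  R[2]: 1  2  2  2  2  2  2
  R[3]: 1  2  2  2  3  3  3
  R[4]: 1  2  2  3  4  4  4
  R[5]: 1  2  2  3  4  5  5
  R[6]: 1  2  3  4  5  6  6
  R[7]: 1  2  3  4  5  6  7

the unique w with this rank table is (2, 1, 5, 4, 6, 3, 7).

ℓ(w)=5; the 3 essential cells (i,j,r):

[(1, 1, 0), (3, 4, 2), (5, 3, 2)]


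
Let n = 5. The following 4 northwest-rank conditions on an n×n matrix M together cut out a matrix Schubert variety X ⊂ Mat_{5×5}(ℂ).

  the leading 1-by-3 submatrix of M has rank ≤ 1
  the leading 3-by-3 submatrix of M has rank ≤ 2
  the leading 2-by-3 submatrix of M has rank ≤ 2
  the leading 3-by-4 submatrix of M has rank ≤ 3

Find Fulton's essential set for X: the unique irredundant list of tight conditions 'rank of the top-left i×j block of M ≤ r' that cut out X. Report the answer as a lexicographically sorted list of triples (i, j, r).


Recovering R(i,j) via the rank-extension bound from the 4 conditions:

  R[1]: 1  1  1  1  1
  R[2]: 1  2  2  2  2
  R[3]: 1  2  2  3  3
  R[4]: 1  2  3  4  4
  R[5]: 1  2  3  4  5

the unique w with this rank table is (1, 2, 4, 3, 5).

1 SE-corner of the 1-cell Rothe diagram gives Ess(w):

[(3, 3, 2)]


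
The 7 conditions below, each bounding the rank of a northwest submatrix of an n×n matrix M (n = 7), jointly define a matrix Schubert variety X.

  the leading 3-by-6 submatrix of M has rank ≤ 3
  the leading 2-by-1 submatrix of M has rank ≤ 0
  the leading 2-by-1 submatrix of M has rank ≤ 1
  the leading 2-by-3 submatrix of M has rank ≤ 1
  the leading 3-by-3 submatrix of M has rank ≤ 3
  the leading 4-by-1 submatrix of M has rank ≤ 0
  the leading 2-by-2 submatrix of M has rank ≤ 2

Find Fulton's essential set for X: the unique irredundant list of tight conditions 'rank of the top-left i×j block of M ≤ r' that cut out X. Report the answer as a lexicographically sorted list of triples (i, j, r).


Propagating the 7 rank bounds to every northwest block:

  row 1: 0 | 1 | 1 | 1 | 1 | 1 | 1
  row 2: 0 | 1 | 1 | 2 | 2 | 2 | 2
  row 3: 0 | 1 | 2 | 3 | 3 | 3 | 3
  row 4: 0 | 1 | 2 | 3 | 4 | 4 | 4
  row 5: 1 | 2 | 3 | 4 | 5 | 5 | 5
  row 6: 1 | 2 | 3 | 4 | 5 | 6 | 6
  row 7: 1 | 2 | 3 | 4 | 5 | 6 | 7

second differences of R give the permutation w = (2, 4, 3, 5, 1, 6, 7).

D(w) has 5 cells with 2 SE-corners; essential set:

[(2, 3, 1), (4, 1, 0)]


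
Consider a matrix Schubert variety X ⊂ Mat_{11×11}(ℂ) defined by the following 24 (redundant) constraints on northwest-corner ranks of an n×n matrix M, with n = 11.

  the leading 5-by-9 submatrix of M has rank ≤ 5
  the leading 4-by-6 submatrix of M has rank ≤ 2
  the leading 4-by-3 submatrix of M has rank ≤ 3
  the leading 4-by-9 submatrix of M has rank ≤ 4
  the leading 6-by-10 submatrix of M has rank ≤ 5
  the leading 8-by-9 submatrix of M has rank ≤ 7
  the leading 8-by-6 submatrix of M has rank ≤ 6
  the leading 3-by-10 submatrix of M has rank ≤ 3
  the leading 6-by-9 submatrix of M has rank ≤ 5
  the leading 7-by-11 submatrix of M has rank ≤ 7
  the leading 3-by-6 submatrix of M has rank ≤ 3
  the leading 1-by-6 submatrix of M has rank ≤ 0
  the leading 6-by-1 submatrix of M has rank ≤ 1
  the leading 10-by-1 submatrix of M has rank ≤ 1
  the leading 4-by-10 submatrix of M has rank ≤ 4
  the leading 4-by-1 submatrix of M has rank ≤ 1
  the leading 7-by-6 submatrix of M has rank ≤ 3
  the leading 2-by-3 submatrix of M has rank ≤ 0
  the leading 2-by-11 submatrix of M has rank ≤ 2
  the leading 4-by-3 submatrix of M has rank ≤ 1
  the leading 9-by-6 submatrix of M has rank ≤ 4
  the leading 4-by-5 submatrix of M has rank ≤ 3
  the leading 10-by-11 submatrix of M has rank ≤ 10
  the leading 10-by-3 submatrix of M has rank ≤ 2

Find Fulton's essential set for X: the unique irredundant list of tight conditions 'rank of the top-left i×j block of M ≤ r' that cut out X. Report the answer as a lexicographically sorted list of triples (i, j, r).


Rank table r_w(11×11) implied by the 24 constraints:

  row 1: 0 | 0 | 0 | 0 | 0 | 0 | 1 | 1 | 1 | 1 | 1
  row 2: 0 | 0 | 0 | 1 | 1 | 1 | 2 | 2 | 2 | 2 | 2
  row 3: 1 | 1 | 1 | 2 | 2 | 2 | 3 | 3 | 3 | 3 | 3
  row 4: 1 | 1 | 1 | 2 | 2 | 2 | 3 | 4 | 4 | 4 | 4
  row 5: 1 | 2 | 2 | 3 | 3 | 3 | 4 | 5 | 5 | 5 | 5
  row 6: 1 | 2 | 2 | 3 | 3 | 3 | 4 | 5 | 5 | 5 | 6
  row 7: 1 | 2 | 2 | 3 | 3 | 3 | 4 | 5 | 6 | 6 | 7
  row 8: 1 | 2 | 2 | 3 | 4 | 4 | 5 | 6 | 7 | 7 | 8
  row 9: 1 | 2 | 2 | 3 | 4 | 4 | 5 | 6 | 7 | 8 | 9
  row 10: 1 | 2 | 2 | 3 | 4 | 5 | 6 | 7 | 8 | 9 | 10
  row 11: 1 | 2 | 3 | 4 | 5 | 6 | 7 | 8 | 9 | 10 | 11

hence w(1..11) = (7, 4, 1, 8, 2, 11, 9, 5, 10, 6, 3).

Rothe diagram D(w) (25 cells), 8 SE-corners (essential conditions):

[(1, 6, 0), (2, 3, 0), (4, 3, 1), (4, 6, 2), (6, 10, 5), (7, 6, 3), (9, 6, 4), (10, 3, 2)]


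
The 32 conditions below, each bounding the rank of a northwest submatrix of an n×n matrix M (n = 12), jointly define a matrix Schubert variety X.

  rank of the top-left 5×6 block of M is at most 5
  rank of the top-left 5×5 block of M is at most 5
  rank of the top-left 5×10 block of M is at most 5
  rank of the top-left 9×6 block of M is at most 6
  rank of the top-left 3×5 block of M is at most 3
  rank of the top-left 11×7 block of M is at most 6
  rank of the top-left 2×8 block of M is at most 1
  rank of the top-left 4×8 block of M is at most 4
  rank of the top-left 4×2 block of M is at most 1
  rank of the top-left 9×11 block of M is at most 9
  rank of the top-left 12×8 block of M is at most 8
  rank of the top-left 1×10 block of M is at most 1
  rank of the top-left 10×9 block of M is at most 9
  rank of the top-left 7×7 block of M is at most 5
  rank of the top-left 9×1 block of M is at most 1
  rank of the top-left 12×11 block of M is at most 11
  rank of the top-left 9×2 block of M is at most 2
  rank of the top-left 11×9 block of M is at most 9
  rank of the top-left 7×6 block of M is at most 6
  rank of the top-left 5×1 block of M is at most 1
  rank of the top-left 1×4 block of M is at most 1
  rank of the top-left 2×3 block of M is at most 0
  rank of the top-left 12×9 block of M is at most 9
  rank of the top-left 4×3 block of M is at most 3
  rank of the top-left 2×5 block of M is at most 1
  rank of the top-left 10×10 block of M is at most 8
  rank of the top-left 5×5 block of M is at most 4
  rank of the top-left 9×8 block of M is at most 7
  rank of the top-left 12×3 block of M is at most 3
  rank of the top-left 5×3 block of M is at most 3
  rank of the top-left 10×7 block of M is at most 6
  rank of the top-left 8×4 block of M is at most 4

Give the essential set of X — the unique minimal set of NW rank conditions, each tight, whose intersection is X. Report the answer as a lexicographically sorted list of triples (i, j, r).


The tightest implied rank at each (i,j), from the 32 conditions:

  row 1: 0 | 0 | 0 | 1 | 1 | 1 | 1 | 1 | 1 | 1 | 1 | 1
  row 2: 0 | 0 | 0 | 1 | 1 | 1 | 1 | 1 | 2 | 2 | 2 | 2
  row 3: 1 | 1 | 1 | 2 | 2 | 2 | 2 | 2 | 3 | 3 | 3 | 3
  row 4: 1 | 1 | 2 | 3 | 3 | 3 | 3 | 3 | 4 | 4 | 4 | 4
  row 5: 1 | 2 | 3 | 4 | 4 | 4 | 4 | 4 | 5 | 5 | 5 | 5
  row 6: 1 | 2 | 3 | 4 | 5 | 5 | 5 | 5 | 6 | 6 | 6 | 6
  row 7: 1 | 2 | 3 | 4 | 5 | 5 | 5 | 6 | 7 | 7 | 7 | 7
  row 8: 1 | 2 | 3 | 4 | 5 | 6 | 6 | 7 | 8 | 8 | 8 | 8
  row 9: 1 | 2 | 3 | 4 | 5 | 6 | 6 | 7 | 8 | 8 | 9 | 9
  row 10: 1 | 2 | 3 | 4 | 5 | 6 | 6 | 7 | 8 | 8 | 9 | 10
  row 11: 1 | 2 | 3 | 4 | 5 | 6 | 6 | 7 | 8 | 9 | 10 | 11
  row 12: 1 | 2 | 3 | 4 | 5 | 6 | 7 | 8 | 9 | 10 | 11 | 12

giving w = (4, 9, 1, 3, 2, 5, 8, 6, 11, 12, 10, 7) via Δ²R.

D(w) has 18 cells with 6 SE-corners; essential set:

[(2, 3, 0), (2, 8, 1), (4, 2, 1), (7, 7, 5), (10, 10, 8), (11, 7, 6)]


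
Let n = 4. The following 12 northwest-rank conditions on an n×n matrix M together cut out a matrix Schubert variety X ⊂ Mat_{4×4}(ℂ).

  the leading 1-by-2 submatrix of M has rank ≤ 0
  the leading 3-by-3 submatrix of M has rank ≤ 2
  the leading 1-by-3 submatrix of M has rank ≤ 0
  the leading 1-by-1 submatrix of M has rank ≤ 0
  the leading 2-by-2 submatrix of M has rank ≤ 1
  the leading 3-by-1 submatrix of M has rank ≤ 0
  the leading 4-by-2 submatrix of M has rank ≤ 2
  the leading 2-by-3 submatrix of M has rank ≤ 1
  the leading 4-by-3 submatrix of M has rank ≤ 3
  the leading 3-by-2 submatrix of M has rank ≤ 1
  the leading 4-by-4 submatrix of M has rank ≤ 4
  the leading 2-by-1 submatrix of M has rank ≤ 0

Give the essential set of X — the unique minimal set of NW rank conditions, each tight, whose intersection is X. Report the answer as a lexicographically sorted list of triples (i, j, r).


Computing R[i][j] = min implied NW-rank bound (n=4, 12 conditions):

  R[1]: 0  0  0  1
  R[2]: 0  1  1  2
  R[3]: 0  1  2  3
  R[4]: 1  2  3  4

reading off 1-entries of Δ²R: w = (4, 2, 3, 1).

Rothe diagram D(w) (5 cells), 2 SE-corners (essential conditions):

[(1, 3, 0), (3, 1, 0)]


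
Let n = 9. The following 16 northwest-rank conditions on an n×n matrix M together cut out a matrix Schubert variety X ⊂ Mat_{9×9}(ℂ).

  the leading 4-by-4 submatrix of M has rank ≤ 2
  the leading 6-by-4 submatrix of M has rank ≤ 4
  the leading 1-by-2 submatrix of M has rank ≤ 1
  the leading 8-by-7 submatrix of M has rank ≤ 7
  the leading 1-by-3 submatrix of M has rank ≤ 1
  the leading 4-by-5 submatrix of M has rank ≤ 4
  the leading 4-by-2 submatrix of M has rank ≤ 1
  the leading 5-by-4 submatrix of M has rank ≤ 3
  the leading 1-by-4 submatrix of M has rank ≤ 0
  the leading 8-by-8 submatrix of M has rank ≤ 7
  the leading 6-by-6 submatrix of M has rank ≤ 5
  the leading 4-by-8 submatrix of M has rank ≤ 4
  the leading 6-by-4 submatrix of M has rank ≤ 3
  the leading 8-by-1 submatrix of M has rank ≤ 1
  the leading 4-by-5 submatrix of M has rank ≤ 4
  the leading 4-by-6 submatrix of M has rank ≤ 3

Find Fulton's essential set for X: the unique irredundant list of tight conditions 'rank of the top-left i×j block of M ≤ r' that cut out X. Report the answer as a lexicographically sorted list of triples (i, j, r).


The tightest implied rank at each (i,j), from the 16 conditions:

  0  0  0  0  1  1  1  1  1
  1  1  1  1  2  2  2  2  2
  1  1  2  2  3  3  3  3  3
  1  1  2  2  3  3  4  4  4
  1  2  3  3  4  4  5  5  5
  1  2  3  3  4  5  6  6  6
  1  2  3  4  5  6  7  7  7
  1  2  3  4  5  6  7  7  8
  1  2  3  4  5  6  7  8  9

reading off 1-entries of Δ²R: w = (5, 1, 3, 7, 2, 6, 4, 9, 8).

|D(w)|=10, |Ess(w)|=6:

[(1, 4, 0), (4, 2, 1), (4, 4, 2), (4, 6, 3), (6, 4, 3), (8, 8, 7)]


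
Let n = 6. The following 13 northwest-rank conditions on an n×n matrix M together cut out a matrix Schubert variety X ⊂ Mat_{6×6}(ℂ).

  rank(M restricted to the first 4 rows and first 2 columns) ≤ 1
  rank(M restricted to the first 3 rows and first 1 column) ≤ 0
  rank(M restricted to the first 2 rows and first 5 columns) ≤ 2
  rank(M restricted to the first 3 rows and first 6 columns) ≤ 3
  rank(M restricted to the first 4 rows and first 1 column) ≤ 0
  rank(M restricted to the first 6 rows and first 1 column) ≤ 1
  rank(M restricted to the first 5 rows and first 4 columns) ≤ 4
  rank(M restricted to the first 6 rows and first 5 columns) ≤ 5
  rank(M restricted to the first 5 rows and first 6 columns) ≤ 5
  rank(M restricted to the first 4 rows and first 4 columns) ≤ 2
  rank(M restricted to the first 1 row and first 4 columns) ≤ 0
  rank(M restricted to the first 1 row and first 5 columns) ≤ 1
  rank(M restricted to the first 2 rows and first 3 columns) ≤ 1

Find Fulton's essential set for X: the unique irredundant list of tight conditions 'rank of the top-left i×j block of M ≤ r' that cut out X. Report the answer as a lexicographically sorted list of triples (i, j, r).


Recovering R(i,j) via the rank-extension bound from the 13 conditions:

  i=1: 0 0 0 0 1 1
  i=2: 0 1 1 1 2 2
  i=3: 0 1 2 2 3 3
  i=4: 0 1 2 2 3 4
  i=5: 1 2 3 3 4 5
  i=6: 1 2 3 4 5 6

giving w = (5, 2, 3, 6, 1, 4) via Δ²R.

D(w) has 8 cells with 3 SE-corners; essential set:

[(1, 4, 0), (4, 1, 0), (4, 4, 2)]


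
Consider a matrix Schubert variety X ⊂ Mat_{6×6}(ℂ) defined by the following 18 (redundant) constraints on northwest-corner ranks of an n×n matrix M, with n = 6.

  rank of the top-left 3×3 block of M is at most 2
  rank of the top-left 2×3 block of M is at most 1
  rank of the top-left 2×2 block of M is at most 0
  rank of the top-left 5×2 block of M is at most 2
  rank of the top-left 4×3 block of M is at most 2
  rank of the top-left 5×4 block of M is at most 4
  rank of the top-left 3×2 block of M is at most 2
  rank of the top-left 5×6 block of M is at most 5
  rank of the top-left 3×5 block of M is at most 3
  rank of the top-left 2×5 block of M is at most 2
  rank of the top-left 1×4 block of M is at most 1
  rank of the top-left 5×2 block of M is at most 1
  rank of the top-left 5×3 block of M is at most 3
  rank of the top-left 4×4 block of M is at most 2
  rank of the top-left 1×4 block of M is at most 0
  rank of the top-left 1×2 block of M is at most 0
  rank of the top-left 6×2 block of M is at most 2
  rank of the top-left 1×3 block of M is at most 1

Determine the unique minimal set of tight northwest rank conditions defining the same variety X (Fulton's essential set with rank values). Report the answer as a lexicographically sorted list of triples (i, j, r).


Propagating the 18 rank bounds to every northwest block:

  i=1: 0  0  0  0  1  1
  i=2: 0  0  1  1  2  2
  i=3: 1  1  2  2  3  3
  i=4: 1  1  2  2  3  4
  i=5: 1  1  2  3  4  5
  i=6: 1  2  3  4  5  6

the unique w with this rank table is (5, 3, 1, 6, 4, 2).

D(w) has 9 cells with 4 SE-corners; essential set:

[(1, 4, 0), (2, 2, 0), (4, 4, 2), (5, 2, 1)]


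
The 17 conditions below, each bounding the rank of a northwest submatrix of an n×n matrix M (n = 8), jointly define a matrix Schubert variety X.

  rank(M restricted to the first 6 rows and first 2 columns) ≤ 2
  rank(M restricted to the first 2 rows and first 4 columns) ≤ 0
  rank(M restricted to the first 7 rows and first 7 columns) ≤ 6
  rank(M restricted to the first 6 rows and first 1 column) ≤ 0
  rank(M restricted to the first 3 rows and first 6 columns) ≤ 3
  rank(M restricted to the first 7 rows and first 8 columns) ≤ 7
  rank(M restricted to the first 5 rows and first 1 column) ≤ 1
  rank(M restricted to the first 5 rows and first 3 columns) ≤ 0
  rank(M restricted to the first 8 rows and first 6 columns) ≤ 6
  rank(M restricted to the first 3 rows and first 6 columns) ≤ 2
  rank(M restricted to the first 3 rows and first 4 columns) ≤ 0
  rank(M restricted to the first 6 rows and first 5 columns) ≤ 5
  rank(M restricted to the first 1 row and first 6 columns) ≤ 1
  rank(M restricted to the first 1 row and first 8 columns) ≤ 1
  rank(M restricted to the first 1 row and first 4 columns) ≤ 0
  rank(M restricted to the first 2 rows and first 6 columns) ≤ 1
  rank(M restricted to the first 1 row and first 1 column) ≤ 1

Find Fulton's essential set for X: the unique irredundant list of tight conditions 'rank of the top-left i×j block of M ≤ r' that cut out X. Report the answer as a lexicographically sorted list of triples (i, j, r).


Reconstructing r_w from the 17 given conditions:

  R[1]: 0 0 0 0 1 1 1 1
  R[2]: 0 0 0 0 1 1 2 2
  R[3]: 0 0 0 0 1 2 3 3
  R[4]: 0 0 0 1 2 3 4 4
  R[5]: 0 0 0 1 2 3 4 5
  R[6]: 0 1 1 2 3 4 5 6
  R[7]: 1 2 2 3 4 5 6 7
  R[8]: 1 2 3 4 5 6 7 8

so w = (5, 7, 6, 4, 8, 2, 1, 3).

|D(w)|=20, |Ess(w)|=4:

[(2, 6, 1), (3, 4, 0), (5, 3, 0), (6, 1, 0)]


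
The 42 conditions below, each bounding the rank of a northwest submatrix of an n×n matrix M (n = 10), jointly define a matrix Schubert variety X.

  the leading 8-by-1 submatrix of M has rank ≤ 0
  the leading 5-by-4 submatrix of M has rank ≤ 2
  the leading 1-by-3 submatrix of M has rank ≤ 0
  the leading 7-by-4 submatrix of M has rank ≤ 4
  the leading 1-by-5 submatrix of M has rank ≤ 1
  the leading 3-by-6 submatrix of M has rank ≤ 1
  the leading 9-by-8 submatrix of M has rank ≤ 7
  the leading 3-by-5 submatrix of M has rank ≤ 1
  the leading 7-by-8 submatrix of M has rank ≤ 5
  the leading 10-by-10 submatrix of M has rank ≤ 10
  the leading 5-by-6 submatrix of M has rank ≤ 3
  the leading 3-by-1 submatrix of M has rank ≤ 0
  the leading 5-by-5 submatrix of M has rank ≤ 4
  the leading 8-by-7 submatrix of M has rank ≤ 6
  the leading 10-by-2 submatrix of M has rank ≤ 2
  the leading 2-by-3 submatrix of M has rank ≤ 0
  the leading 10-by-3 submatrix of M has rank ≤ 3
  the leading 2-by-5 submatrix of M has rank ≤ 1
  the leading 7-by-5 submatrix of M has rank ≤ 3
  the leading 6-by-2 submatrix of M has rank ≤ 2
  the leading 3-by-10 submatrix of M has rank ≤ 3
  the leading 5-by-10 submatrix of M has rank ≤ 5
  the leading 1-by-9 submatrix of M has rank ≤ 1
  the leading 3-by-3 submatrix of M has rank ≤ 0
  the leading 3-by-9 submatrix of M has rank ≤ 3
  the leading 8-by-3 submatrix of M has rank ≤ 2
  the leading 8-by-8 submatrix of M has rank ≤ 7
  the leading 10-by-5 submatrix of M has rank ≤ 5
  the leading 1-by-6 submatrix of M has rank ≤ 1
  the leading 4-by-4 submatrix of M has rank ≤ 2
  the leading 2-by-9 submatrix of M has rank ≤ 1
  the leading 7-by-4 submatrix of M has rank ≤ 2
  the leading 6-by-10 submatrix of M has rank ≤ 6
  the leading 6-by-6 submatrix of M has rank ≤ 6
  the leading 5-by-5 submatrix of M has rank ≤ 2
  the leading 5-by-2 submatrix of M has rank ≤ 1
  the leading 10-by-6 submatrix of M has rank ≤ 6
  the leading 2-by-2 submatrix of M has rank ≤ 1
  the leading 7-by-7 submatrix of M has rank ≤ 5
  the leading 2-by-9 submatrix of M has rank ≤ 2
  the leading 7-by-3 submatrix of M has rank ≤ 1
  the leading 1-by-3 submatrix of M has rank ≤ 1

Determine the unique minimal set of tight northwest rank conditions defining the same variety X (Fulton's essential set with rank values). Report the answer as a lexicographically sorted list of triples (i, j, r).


Reconstructing r_w from the 42 given conditions:

  row 1: 0  0  0  1  1  1  1  1  1  1
  row 2: 0  0  0  1  1  1  1  1  1  2
  row 3: 0  0  0  1  1  1  2  2  2  3
  row 4: 0  1  1  2  2  2  3  3  3  4
  row 5: 0  1  1  2  2  3  4  4  4  5
  row 6: 0  1  1  2  3  4  5  5  5  6
  row 7: 0  1  1  2  3  4  5  5  6  7
  row 8: 0  1  2  3  4  5  6  6  7  8
  row 9: 1  2  3  4  5  6  7  7  8  9
  row 10: 1  2  3  4  5  6  7  8  9  10

so w = (4, 10, 7, 2, 6, 5, 9, 3, 1, 8).

|D(w)|=26, |Ess(w)|=7:

[(2, 9, 1), (3, 3, 0), (3, 6, 1), (5, 5, 2), (7, 3, 1), (7, 8, 5), (8, 1, 0)]


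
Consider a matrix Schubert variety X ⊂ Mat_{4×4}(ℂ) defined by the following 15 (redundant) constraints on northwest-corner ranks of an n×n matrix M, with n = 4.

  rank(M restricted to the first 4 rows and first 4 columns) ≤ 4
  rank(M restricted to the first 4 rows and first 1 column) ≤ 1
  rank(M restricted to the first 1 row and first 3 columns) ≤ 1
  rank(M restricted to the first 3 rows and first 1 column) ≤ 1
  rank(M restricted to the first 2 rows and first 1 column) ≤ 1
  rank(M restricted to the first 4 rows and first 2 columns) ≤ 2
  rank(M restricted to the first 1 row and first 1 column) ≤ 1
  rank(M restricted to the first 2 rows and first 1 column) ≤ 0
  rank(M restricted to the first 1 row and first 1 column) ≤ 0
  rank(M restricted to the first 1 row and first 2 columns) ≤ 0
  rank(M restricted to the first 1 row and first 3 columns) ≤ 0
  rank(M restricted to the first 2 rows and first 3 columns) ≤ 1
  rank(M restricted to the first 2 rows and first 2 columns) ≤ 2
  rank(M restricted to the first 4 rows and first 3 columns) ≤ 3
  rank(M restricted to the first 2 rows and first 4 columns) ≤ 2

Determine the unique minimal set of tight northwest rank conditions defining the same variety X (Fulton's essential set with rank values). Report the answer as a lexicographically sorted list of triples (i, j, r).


Computing R[i][j] = min implied NW-rank bound (n=4, 15 conditions):

  i=1: 0 | 0 | 0 | 1
  i=2: 0 | 1 | 1 | 2
  i=3: 1 | 2 | 2 | 3
  i=4: 1 | 2 | 3 | 4

second differences of R give the permutation w = (4, 2, 1, 3).

Rothe diagram D(w) (4 cells), 2 SE-corners (essential conditions):

[(1, 3, 0), (2, 1, 0)]


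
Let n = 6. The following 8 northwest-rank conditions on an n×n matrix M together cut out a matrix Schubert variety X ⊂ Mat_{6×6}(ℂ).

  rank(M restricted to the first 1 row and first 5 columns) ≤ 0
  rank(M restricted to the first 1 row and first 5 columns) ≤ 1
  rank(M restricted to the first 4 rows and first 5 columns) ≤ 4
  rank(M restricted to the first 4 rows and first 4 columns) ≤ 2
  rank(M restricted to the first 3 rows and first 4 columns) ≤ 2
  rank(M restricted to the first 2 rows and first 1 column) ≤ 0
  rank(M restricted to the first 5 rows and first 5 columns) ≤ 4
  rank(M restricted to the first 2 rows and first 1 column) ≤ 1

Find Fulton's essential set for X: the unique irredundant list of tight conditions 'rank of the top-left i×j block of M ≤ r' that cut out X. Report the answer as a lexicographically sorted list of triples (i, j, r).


Propagating the 8 rank bounds to every northwest block:

  i=1: 0 | 0 | 0 | 0 | 0 | 1
  i=2: 0 | 1 | 1 | 1 | 1 | 2
  i=3: 1 | 2 | 2 | 2 | 2 | 3
  i=4: 1 | 2 | 2 | 2 | 3 | 4
  i=5: 1 | 2 | 3 | 3 | 4 | 5
  i=6: 1 | 2 | 3 | 4 | 5 | 6

hence w(1..6) = (6, 2, 1, 5, 3, 4).

ℓ(w)=8; the 3 essential cells (i,j,r):

[(1, 5, 0), (2, 1, 0), (4, 4, 2)]


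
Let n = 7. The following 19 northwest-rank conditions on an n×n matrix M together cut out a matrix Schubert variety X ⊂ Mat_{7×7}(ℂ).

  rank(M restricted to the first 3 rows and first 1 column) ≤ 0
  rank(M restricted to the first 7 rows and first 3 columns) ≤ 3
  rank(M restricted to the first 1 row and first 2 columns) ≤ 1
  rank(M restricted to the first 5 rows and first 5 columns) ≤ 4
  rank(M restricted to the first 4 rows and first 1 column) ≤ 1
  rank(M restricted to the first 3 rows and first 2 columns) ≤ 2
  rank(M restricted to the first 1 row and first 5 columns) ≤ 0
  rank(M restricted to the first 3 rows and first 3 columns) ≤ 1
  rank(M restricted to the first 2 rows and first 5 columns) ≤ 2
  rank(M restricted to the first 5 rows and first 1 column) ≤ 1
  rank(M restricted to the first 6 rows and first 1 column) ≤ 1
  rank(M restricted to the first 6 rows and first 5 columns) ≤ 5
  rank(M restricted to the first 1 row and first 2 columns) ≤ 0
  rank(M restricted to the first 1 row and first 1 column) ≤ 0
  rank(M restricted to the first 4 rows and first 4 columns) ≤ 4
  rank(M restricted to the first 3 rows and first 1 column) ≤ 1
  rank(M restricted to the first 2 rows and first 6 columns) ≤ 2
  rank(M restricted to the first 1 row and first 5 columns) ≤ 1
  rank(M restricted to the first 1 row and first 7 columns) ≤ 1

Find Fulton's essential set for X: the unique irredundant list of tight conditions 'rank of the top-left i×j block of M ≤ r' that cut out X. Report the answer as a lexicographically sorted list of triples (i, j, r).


Recovering R(i,j) via the rank-extension bound from the 19 conditions:

  row 1: 0 | 0 | 0 | 0 | 0 | 1 | 1
  row 2: 0 | 1 | 1 | 1 | 1 | 2 | 2
  row 3: 0 | 1 | 1 | 2 | 2 | 3 | 3
  row 4: 1 | 2 | 2 | 3 | 3 | 4 | 4
  row 5: 1 | 2 | 3 | 4 | 4 | 5 | 5
  row 6: 1 | 2 | 3 | 4 | 5 | 6 | 6
  row 7: 1 | 2 | 3 | 4 | 5 | 6 | 7

reading off 1-entries of Δ²R: w = (6, 2, 4, 1, 3, 5, 7).

Fulton essential set (3 of the 8 Rothe cells):

[(1, 5, 0), (3, 1, 0), (3, 3, 1)]
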